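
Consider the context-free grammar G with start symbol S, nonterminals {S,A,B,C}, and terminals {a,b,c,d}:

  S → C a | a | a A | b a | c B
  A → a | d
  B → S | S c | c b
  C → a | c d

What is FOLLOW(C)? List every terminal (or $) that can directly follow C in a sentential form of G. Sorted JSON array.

FIRST sets, iterate to fixpoint:
pass 1:
  A via A→a: +{a}
  A via A→d: +{d}
  B via B→c b: +{c}
  C via C→a: +{a}
  C via C→c d: +{c}
  S via S→C a: +{a,c}
  S via S→b a: +{b}
  S: {a,b,c}  A: {a,d}  B: {c}  C: {a,c}
pass 2:
  B via B→S: +{a,b}
  S: {a,b,c}  A: {a,d}  B: {a,b,c}  C: {a,c}
pass 3: — fixpoint
  S: {a,b,c}  A: {a,d}  B: {a,b,c}  C: {a,c}

FOLLOW sets:
initialize: $ ∈ FOLLOW(S)
[1]
  B→S c: FOLLOW(S) ⊇ FIRST(c) = {c}; new: +{c}
  S→C a: FOLLOW(C) ⊇ FIRST(a) = {a}; new: +{a}
  S→a A: FOLLOW(A) ⊇ FOLLOW(S) ⊇ {$,c}; new: +{$,c}
  S→c B: FOLLOW(B) ⊇ FOLLOW(S) ⊇ {$,c}; new: +{$,c}
  S: {$,c}  A: {$,c}  B: {$,c}  C: {a}
[2] (stable)
  S: {$,c}  A: {$,c}  B: {$,c}  C: {a}

FOLLOW(C) = ["a"]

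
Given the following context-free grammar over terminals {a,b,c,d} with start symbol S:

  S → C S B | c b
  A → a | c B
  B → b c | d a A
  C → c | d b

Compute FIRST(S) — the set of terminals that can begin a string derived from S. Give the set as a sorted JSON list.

Compute FIRST by fixpoint:
iter 1:
  A via A→a: +{a}
  A via A→c B: +{c}
  B via B→b c: +{b}
  B via B→d a A: +{d}
  C via C→c: +{c}
  C via C→d b: +{d}
  S via S→C S B: +{c,d}
  FIRST[S]={c,d}  FIRST[A]={a,c}  FIRST[B]={b,d}  FIRST[C]={c,d}
iter 2: (no change)
  FIRST[S]={c,d}  FIRST[A]={a,c}  FIRST[B]={b,d}  FIRST[C]={c,d}

FIRST(S) = ["c", "d"]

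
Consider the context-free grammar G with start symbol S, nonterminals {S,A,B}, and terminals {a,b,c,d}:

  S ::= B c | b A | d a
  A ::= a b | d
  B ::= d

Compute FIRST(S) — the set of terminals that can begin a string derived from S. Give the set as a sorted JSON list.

FIRST iteration:
pass 1:
  A via A→a b: +{a}
  A via A→d: +{d}
  B via B→d: +{d}
  S via S→B c: +{d}
  S via S→b A: +{b}
  FIRST(S)={b,d}  FIRST(A)={a,d}  FIRST(B)={d}
pass 2: (no change)
  FIRST(S)={b,d}  FIRST(A)={a,d}  FIRST(B)={d}

FIRST(S) = ["b", "d"]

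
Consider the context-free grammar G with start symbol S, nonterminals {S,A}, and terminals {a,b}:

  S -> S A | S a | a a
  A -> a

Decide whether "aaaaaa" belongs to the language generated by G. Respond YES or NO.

CNF form of G:
  S -> S A | S T0 | T0 T0
  A -> a
  T0 -> a

Fill CYK table bottom-up:
  cell(0,0) a: {A,T0}  orig:{A}
  cell(1,1) a: {A,T0}  orig:{A}
  cell(2,2) a: {A,T0}  orig:{A}
  cell(3,3) a: {A,T0}  orig:{A}
  cell(4,4) a: {A,T0}  orig:{A}
  cell(5,5) a: {A,T0}  orig:{A}
  cell(0,1) aa: {S}
  cell(1,2) aa: {S}
  cell(2,3) aa: {S}
  cell(3,4) aa: {S}
  cell(4,5) aa: {S}
  cell(0,2) aaa: {S}
  cell(1,3) aaa: {S}
  cell(2,4) aaa: {S}
  cell(3,5) aaa: {S}
  cell(0,3) aaaa: {S}
  cell(1,4) aaaa: {S}
  cell(2,5) aaaa: {S}
  cell(0,4) aaaaa: {S}
  cell(1,5) aaaaa: {S}
  cell(0,5) aaaaaa: {S}

S ∈ T[0,5] ⇒ YES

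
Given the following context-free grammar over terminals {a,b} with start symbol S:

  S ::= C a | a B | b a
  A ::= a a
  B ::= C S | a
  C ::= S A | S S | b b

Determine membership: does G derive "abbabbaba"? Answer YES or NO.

Convert to CNF:
  S -> C T0 | T0 B | T1 T0
  A -> T0 T0
  B -> C S | a
  C -> S A | S S | T1 T1
  T0 -> a
  T1 -> b

Fill CYK table bottom-up:
  [0..0]={B,T0}  "a"  orig:{B}
  [1..1]={T1}  "b"  orig:{}
  [2..2]={T1}  "b"  orig:{}
  [3..3]={B,T0}  "a"  orig:{B}
  [4..4]={T1}  "b"  orig:{}
  [5..5]={T1}  "b"  orig:{}
  [6..6]={B,T0}  "a"  orig:{B}
  [7..7]={T1}  "b"  orig:{}
  [8..8]={B,T0}  "a"  orig:{B}
  [0..1]=∅  "ab"
  [1..2]={C}  "bb"
  [2..3]={S}  "ba"
  [3..4]=∅  "ab"
  [4..5]={C}  "bb"
  [5..6]={S}  "ba"
  [6..7]=∅  "ab"
  [7..8]={S}  "ba"
  [0..2]=∅  "abb"
  [1..3]={S}  "bba"
  [2..4]=∅  "bab"
  [3..5]=∅  "abb"
  [4..6]={S}  "bba"
  [5..7]=∅  "bab"
  [6..8]=∅  "aba"
  [0..3]=∅  "abba"
  [1..4]=∅  "bbab"
  [2..5]=∅  "babb"
  [3..6]=∅  "abba"
  [4..7]=∅  "bbab"
  [5..8]={C}  "baba"
  [0..4]=∅  "abbab"
  [1..5]=∅  "bbabb"
  [2..6]={C}  "babba"
  [3..7]=∅  "abbab"
  [4..8]={C}  "bbaba"
  [0..5]=∅  "abbabb"
  [1..6]={C}  "bbabba"
  [2..7]=∅  "babbab"
  [3..8]=∅  "abbaba"
  [0..6]=∅  "abbabba"
  [1..7]=∅  "bbabbab"
  [2..8]={B}  "babbaba"
  [0..7]=∅  "abbabbab"
  [1..8]={B}  "bbabbaba"
  [0..8]={S}  "abbabbaba"

S ∈ T[0,8] ⇒ YES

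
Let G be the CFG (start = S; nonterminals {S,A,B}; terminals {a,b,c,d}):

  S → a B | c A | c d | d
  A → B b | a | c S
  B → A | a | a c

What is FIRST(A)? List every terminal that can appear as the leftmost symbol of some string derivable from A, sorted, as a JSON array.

FIRST sets, iterate to fixpoint:
pass 1:
  A via A→a: +{a}
  A via A→c S: +{c}
  B via B→A: +{a,c}
  S via S→a B: +{a}
  S via S→c A: +{c}
  S via S→d: +{d}
  S: {a,c,d}  A: {a,c}  B: {a,c}
pass 2: — fixpoint
  S: {a,c,d}  A: {a,c}  B: {a,c}

FIRST(A) = ["a", "c"]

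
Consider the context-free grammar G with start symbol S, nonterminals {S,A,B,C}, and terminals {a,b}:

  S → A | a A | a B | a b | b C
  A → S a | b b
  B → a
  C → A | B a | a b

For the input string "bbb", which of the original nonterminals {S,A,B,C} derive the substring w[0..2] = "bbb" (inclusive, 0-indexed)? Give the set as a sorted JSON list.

Convert to CNF:
  S -> S T0 | T0 A | T0 B | T0 T1 | T1 C | T1 T1
  A -> S T0 | T1 T1
  B -> a
  C -> B T0 | S T0 | T0 T1 | T1 T1
  T0 -> a
  T1 -> b

CYK table (by increasing span) (cells [i..j] with 0 ≤ i ≤ j ≤ 2 only):
  T[0,0] 'b' = {T1}  orig:{}
  T[1,1] 'b' = {T1}  orig:{}
  T[2,2] 'b' = {T1}  orig:{}
  T[0,1] 'bb' = {A,C,S}
  T[1,2] 'bb' = {A,C,S}
  T[0,2] 'bbb' = {S}

Original NTs in T[0,2] deriving "bbb": ["S"]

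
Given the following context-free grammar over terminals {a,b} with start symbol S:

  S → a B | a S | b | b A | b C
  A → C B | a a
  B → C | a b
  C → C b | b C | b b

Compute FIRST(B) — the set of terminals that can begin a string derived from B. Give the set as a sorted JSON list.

Compute FIRST by fixpoint:
[1]
  A via A→a a: +{a}
  B via B→a b: +{a}
  C via C→b C: +{b}
  S via S→a B: +{a}
  S via S→b: +{b}
  FIRST[S]={a,b}  FIRST[A]={a}  FIRST[B]={a}  FIRST[C]={b}
[2]
  A via A→C B: +{b}
  B via B→C: +{b}
  FIRST[S]={a,b}  FIRST[A]={a,b}  FIRST[B]={a,b}  FIRST[C]={b}
[3] (stable)
  FIRST[S]={a,b}  FIRST[A]={a,b}  FIRST[B]={a,b}  FIRST[C]={b}

FIRST(B) = ["a", "b"]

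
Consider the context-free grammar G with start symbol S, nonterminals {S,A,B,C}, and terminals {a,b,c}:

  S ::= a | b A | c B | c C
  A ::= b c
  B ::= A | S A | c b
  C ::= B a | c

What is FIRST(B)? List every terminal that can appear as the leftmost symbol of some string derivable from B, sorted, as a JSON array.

FIRST iteration:
iter 1:
  A via A→b c: +{b}
  B via B→A: +{b}
  B via B→c b: +{c}
  C via C→B a: +{b,c}
  S via S→a: +{a}
  S via S→b A: +{b}
  S via S→c B: +{c}
  FIRST[S]={a,b,c}  FIRST[A]={b}  FIRST[B]={b,c}  FIRST[C]={b,c}
iter 2:
  B via B→S A: +{a}
  C via C→B a: +{a}
  FIRST[S]={a,b,c}  FIRST[A]={b}  FIRST[B]={a,b,c}  FIRST[C]={a,b,c}
iter 3: (stable)
  FIRST[S]={a,b,c}  FIRST[A]={b}  FIRST[B]={a,b,c}  FIRST[C]={a,b,c}

FIRST(B) = ["a", "b", "c"]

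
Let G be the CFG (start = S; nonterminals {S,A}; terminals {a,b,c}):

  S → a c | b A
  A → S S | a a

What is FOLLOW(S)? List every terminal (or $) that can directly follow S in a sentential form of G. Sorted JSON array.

FIRST iteration:
[1]
  A via A→a a: +{a}
  S via S→a c: +{a}
  S via S→b A: +{b}
  FIRST(S)={a,b}  FIRST(A)={a}
[2]
  A via A→S S: +{b}
  FIRST(S)={a,b}  FIRST(A)={a,b}
[3] — fixpoint
  FIRST(S)={a,b}  FIRST(A)={a,b}

Compute FOLLOW by fixpoint:
initialize: $ ∈ FOLLOW(S)
round 1:
  A→S S: FOLLOW(S) ⊇ FIRST(S) = {a,b}; new: +{a,b}
  S→b A: FOLLOW(A) ⊇ FOLLOW(S) ⊇ {$,a,b}; new: +{$,a,b}
  S: {$,a,b}  A: {$,a,b}
round 2: done
  S: {$,a,b}  A: {$,a,b}

FOLLOW(S) = ["$", "a", "b"]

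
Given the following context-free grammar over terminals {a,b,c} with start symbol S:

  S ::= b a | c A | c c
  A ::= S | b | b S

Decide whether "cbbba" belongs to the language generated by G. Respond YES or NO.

Convert to CNF:
  S -> T0 T1 | T2 A | T2 T2
  A -> T0 S | T0 T1 | T2 A | T2 T2 | b
  T0 -> b
  T1 -> a
  T2 -> c

CYK fill:
  [0..0]={T2}  "c"  orig:{}
  [1..1]={A,T0}  "b"  orig:{A}
  [2..2]={A,T0}  "b"  orig:{A}
  [3..3]={A,T0}  "b"  orig:{A}
  [4..4]={T1}  "a"  orig:{}
  [0..1]={A,S}  "cb"
  [1..2]=∅  "bb"
  [2..3]=∅  "bb"
  [3..4]={A,S}  "ba"
  [0..2]=∅  "cbb"
  [1..3]=∅  "bbb"
  [2..4]={A}  "bba"
  [0..3]=∅  "cbbb"
  [1..4]=∅  "bbba"
  [0..4]=∅  "cbbba"

S ∉ T[0,4] ⇒ NO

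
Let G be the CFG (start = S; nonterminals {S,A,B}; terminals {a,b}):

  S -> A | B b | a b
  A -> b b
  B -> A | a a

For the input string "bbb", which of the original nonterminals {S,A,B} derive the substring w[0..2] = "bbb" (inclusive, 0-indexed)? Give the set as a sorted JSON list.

CNF form of G:
  S -> B T0 | T0 T0 | T1 T0
  A -> T0 T0
  B -> T0 T0 | T1 T1
  T0 -> b
  T1 -> a

CYK fill, restricted to cells inside w[0..2]:
  T[0,0] 'b' = {T0}  orig:{}
  T[1,1] 'b' = {T0}  orig:{}
  T[2,2] 'b' = {T0}  orig:{}
  T[0,1] 'bb' = {A,B,S}
  T[1,2] 'bb' = {A,B,S}
  T[0,2] 'bbb' = {S}

Original NTs in T[0,2] deriving "bbb": ["S"]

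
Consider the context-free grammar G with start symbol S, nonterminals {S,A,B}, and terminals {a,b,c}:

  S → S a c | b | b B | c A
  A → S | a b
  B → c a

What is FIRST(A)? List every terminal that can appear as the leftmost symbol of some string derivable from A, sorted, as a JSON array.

FIRST iteration:
[1]
  A via A→a b: +{a}
  B via B→c a: +{c}
  S via S→b: +{b}
  S via S→c A: +{c}
  S: {b,c}  A: {a}  B: {c}
[2]
  A via A→S: +{b,c}
  S: {b,c}  A: {a,b,c}  B: {c}
[3] — fixpoint
  S: {b,c}  A: {a,b,c}  B: {c}

FIRST(A) = ["a", "b", "c"]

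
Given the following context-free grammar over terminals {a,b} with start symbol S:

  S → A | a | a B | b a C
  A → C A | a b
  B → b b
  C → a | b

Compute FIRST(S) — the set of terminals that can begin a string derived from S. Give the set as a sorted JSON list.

FIRST sets, iterate to fixpoint:
pass 1:
  A via A→a b: +{a}
  B via B→b b: +{b}
  C via C→a: +{a}
  C via C→b: +{b}
  S via S→A: +{a}
  S via S→b a C: +{b}
  FIRST[S]={a,b}  FIRST[A]={a}  FIRST[B]={b}  FIRST[C]={a,b}
pass 2:
  A via A→C A: +{b}
  FIRST[S]={a,b}  FIRST[A]={a,b}  FIRST[B]={b}  FIRST[C]={a,b}
pass 3: done
  FIRST[S]={a,b}  FIRST[A]={a,b}  FIRST[B]={b}  FIRST[C]={a,b}

FIRST(S) = ["a", "b"]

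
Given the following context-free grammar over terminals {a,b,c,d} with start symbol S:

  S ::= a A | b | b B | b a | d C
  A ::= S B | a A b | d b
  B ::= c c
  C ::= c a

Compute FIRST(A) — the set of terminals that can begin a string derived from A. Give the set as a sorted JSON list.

FIRST sets, iterate to fixpoint:
[1]
  A via A→a A b: +{a}
  A via A→d b: +{d}
  B via B→c c: +{c}
  C via C→c a: +{c}
  S via S→a A: +{a}
  S via S→b: +{b}
  S via S→d C: +{d}
  S: {a,b,d}  A: {a,d}  B: {c}  C: {c}
[2]
  A via A→S B: +{b}
  S: {a,b,d}  A: {a,b,d}  B: {c}  C: {c}
[3] — fixpoint
  S: {a,b,d}  A: {a,b,d}  B: {c}  C: {c}

FIRST(A) = ["a", "b", "d"]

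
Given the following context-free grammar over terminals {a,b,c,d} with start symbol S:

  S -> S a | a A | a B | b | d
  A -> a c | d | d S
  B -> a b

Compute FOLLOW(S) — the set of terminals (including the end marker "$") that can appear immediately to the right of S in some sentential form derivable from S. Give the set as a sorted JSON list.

FIRST sets, iterate to fixpoint:
pass 1:
  A via A→a c: +{a}
  A via A→d: +{d}
  B via B→a b: +{a}
  S via S→a A: +{a}
  S via S→b: +{b}
  S via S→d: +{d}
  FIRST[S]={a,b,d}  FIRST[A]={a,d}  FIRST[B]={a}
pass 2: done
  FIRST[S]={a,b,d}  FIRST[A]={a,d}  FIRST[B]={a}

FOLLOW sets:
FOLLOW(S) := {$}
[1]
  S→S a: FOLLOW(S) ⊇ FIRST(a) = {a}; new: +{a}
  S→a A: FOLLOW(A) ⊇ FOLLOW(S) ⊇ {$,a}; new: +{$,a}
  S→a B: FOLLOW(B) ⊇ FOLLOW(S) ⊇ {$,a}; new: +{$,a}
  FOLLOW(S)={$,a}  FOLLOW(A)={$,a}  FOLLOW(B)={$,a}
[2] — fixpoint
  FOLLOW(S)={$,a}  FOLLOW(A)={$,a}  FOLLOW(B)={$,a}

FOLLOW(S) = ["$", "a"]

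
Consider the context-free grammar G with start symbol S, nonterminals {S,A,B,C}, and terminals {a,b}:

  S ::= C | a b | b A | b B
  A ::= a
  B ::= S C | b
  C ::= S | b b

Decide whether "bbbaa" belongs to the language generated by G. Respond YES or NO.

Convert to CNF:
  S -> T0 T1 | T1 A | T1 B | T1 T1
  A -> a
  B -> S C | b
  C -> T0 T1 | T1 A | T1 B | T1 T1
  T0 -> a
  T1 -> b

CYK fill:
  T[0,0] 'b' = {B,T1}  orig:{B}
  T[1,1] 'b' = {B,T1}  orig:{B}
  T[2,2] 'b' = {B,T1}  orig:{B}
  T[3,3] 'a' = {A,T0}  orig:{A}
  T[4,4] 'a' = {A,T0}  orig:{A}
  T[0,1] 'bb' = {C,S}
  T[1,2] 'bb' = {C,S}
  T[2,3] 'ba' = {C,S}
  T[3,4] 'aa' = ∅
  T[0,2] 'bbb' = ∅
  T[1,3] 'bba' = ∅
  T[2,4] 'baa' = ∅
  T[0,3] 'bbba' = {B}
  T[1,4] 'bbaa' = ∅
  T[0,4] 'bbbaa' = ∅

S ∉ T[0,4] ⇒ NO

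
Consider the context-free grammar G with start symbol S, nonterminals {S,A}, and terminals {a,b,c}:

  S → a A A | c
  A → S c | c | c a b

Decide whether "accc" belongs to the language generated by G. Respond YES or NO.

CNF form of G:
  S -> T1 X4 | c
  A -> S T0 | T0 X3 | c
  T0 -> c
  T1 -> a
  T2 -> b
  X3 -> T1 T2
  X4 -> A A

Fill CYK table bottom-up:
  [0..0]={T1}  "a"  orig:{}
  [1..1]={A,S,T0}  "c"  orig:{A,S}
  [2..2]={A,S,T0}  "c"  orig:{A,S}
  [3..3]={A,S,T0}  "c"  orig:{A,S}
  [0..1]=∅  "ac"
  [1..2]={A,X4}  "cc"  orig:{A}
  [2..3]={A,X4}  "cc"  orig:{A}
  [0..2]={S}  "acc"
  [1..3]={X4}  "ccc"  orig:{}
  [0..3]={A,S}  "accc"

S ∈ T[0,3] ⇒ YES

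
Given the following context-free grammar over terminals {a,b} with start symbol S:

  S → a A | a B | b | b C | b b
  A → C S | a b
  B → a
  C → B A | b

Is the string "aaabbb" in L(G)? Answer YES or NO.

Convert to CNF:
  S -> T0 A | T0 B | T1 C | T1 T1 | b
  A -> C S | T0 T1
  B -> a
  C -> B A | b
  T0 -> a
  T1 -> b

CYK fill:
  [0..0]={B,T0}  "a"  orig:{B}
  [1..1]={B,T0}  "a"  orig:{B}
  [2..2]={B,T0}  "a"  orig:{B}
  [3..3]={C,S,T1}  "b"  orig:{C,S}
  [4..4]={C,S,T1}  "b"  orig:{C,S}
  [5..5]={C,S,T1}  "b"  orig:{C,S}
  [0..1]={S}  "aa"
  [1..2]={S}  "aa"
  [2..3]={A}  "ab"
  [3..4]={A,S}  "bb"
  [4..5]={A,S}  "bb"
  [0..2]=∅  "aaa"
  [1..3]={C,S}  "aab"
  [2..4]={C,S}  "abb"
  [3..5]={A}  "bbb"
  [0..3]=∅  "aaab"
  [1..4]={A}  "aabb"
  [2..5]={A,C,S}  "abbb"
  [0..4]={C,S}  "aaabb"
  [1..5]={A,C,S}  "aabbb"
  [0..5]={A,C,S}  "aaabbb"

S ∈ T[0,5] ⇒ YES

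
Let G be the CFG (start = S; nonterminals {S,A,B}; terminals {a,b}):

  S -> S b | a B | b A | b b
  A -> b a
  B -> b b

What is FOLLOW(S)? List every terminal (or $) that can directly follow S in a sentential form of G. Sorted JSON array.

FIRST iteration:
round 1:
  A via A→b a: +{b}
  B via B→b b: +{b}
  S via S→a B: +{a}
  S via S→b A: +{b}
  S: {a,b}  A: {b}  B: {b}
round 2: — fixpoint
  S: {a,b}  A: {b}  B: {b}

FOLLOW sets:
FOLLOW(S) := {$}
iter 1:
  S→S b: FOLLOW(S) ⊇ FIRST(b) = {b}; new: +{b}
  S→a B: FOLLOW(B) ⊇ FOLLOW(S) ⊇ {$,b}; new: +{$,b}
  S→b A: FOLLOW(A) ⊇ FOLLOW(S) ⊇ {$,b}; new: +{$,b}
  S: {$,b}  A: {$,b}  B: {$,b}
iter 2: — fixpoint
  S: {$,b}  A: {$,b}  B: {$,b}

FOLLOW(S) = ["$", "b"]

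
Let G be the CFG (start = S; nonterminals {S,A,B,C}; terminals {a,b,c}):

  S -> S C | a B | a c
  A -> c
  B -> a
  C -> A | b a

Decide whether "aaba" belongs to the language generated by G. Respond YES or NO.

Convert to CNF:
  S -> S C | T1 B | T1 T2
  A -> c
  B -> a
  C -> T0 T1 | c
  T0 -> b
  T1 -> a
  T2 -> c

CYK table (by increasing span):
  T[0,0] 'a' = {B,T1}  orig:{B}
  T[1,1] 'a' = {B,T1}  orig:{B}
  T[2,2] 'b' = {T0}  orig:{}
  T[3,3] 'a' = {B,T1}  orig:{B}
  T[0,1] 'aa' = {S}
  T[1,2] 'ab' = ∅
  T[2,3] 'ba' = {C}
  T[0,2] 'aab' = ∅
  T[1,3] 'aba' = ∅
  T[0,3] 'aaba' = {S}

S ∈ T[0,3] ⇒ YES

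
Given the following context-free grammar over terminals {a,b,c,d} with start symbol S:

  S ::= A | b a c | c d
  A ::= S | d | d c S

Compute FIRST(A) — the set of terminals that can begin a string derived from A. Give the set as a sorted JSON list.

FIRST sets, iterate to fixpoint:
pass 1:
  A via A→d: +{d}
  S via S→A: +{d}
  S via S→b a c: +{b}
  S via S→c d: +{c}
  S: {b,c,d}  A: {d}
pass 2:
  A via A→S: +{b,c}
  S: {b,c,d}  A: {b,c,d}
pass 3: (stable)
  S: {b,c,d}  A: {b,c,d}

FIRST(A) = ["b", "c", "d"]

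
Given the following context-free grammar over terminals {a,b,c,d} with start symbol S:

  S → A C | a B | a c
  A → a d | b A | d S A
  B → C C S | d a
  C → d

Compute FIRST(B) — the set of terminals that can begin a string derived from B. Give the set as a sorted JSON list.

FIRST iteration:
round 1:
  A via A→a d: +{a}
  A via A→b A: +{b}
  A via A→d S A: +{d}
  B via B→d a: +{d}
  C via C→d: +{d}
  S via S→A C: +{a,b,d}
  FIRST(S)={a,b,d}  FIRST(A)={a,b,d}  FIRST(B)={d}  FIRST(C)={d}
round 2: (no change)
  FIRST(S)={a,b,d}  FIRST(A)={a,b,d}  FIRST(B)={d}  FIRST(C)={d}

FIRST(B) = ["d"]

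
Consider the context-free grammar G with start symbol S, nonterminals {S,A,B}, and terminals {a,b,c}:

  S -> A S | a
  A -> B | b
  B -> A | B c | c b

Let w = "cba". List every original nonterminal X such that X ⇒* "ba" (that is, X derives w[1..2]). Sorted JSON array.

CNF form of G:
  S -> A S | a
  A -> B T0 | T0 T1 | b
  B -> B T0 | T0 T1 | b
  T0 -> c
  T1 -> b

CYK fill — only the sub-triangle for w[1..2]:
  T[1,1] 'b' = {A,B,T1}  orig:{A,B}
  T[2,2] 'a' = {S}
  T[1,2] 'ba' = {S}

Original NTs in T[1,2] deriving "ba": ["S"]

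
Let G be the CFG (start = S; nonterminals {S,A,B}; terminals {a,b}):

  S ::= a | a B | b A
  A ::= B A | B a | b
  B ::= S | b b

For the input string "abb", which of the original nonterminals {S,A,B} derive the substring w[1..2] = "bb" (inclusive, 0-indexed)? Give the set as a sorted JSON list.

Convert to CNF:
  S -> T0 B | T1 A | a
  A -> B A | B T0 | b
  B -> T0 B | T1 A | T1 T1 | a
  T0 -> a
  T1 -> b

Fill CYK table bottom-up (cells [i..j] with 1 ≤ i ≤ j ≤ 2 only):
  T[1,1] 'b' = {A,T1}  orig:{A}
  T[2,2] 'b' = {A,T1}  orig:{A}
  T[1,2] 'bb' = {B,S}

Original NTs in T[1,2] deriving "bb": ["B", "S"]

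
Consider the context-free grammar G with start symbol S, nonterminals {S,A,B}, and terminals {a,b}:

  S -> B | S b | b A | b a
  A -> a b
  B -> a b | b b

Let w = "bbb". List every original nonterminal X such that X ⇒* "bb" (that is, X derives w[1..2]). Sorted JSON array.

Convert to CNF:
  S -> S T1 | T0 T1 | T1 A | T1 T0 | T1 T1
  A -> T0 T1
  B -> T0 T1 | T1 T1
  T0 -> a
  T1 -> b

CYK table (by increasing span) — only the sub-triangle for w[1..2]:
  cell(1,1) b: {T1}  orig:{}
  cell(2,2) b: {T1}  orig:{}
  cell(1,2) bb: {B,S}

Original NTs in T[1,2] deriving "bb": ["B", "S"]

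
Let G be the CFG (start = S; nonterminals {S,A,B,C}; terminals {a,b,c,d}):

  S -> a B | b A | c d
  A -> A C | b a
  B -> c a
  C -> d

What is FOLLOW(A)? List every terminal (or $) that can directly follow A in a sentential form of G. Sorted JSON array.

Compute FIRST by fixpoint:
iter 1:
  A via A→b a: +{b}
  B via B→c a: +{c}
  C via C→d: +{d}
  S via S→a B: +{a}
  S via S→b A: +{b}
  S via S→c d: +{c}
  FIRST[S]={a,b,c}  FIRST[A]={b}  FIRST[B]={c}  FIRST[C]={d}
iter 2: (no change)
  FIRST[S]={a,b,c}  FIRST[A]={b}  FIRST[B]={c}  FIRST[C]={d}

FOLLOW sets:
seed FOLLOW(S) with $
iter 1:
  A→A C: FOLLOW(A) ⊇ FIRST(C) = {d}; new: +{d}
  A→A C: FOLLOW(C) ⊇ FOLLOW(A) ⊇ {d}; new: +{d}
  S→a B: FOLLOW(B) ⊇ FOLLOW(S) ⊇ {$}; new: +{$}
  S→b A: FOLLOW(A) ⊇ FOLLOW(S) ⊇ {$}; new: +{$}
  FOLLOW(S)={$}  FOLLOW(A)={$,d}  FOLLOW(B)={$}  FOLLOW(C)={d}
iter 2:
  A→A C: FOLLOW(C) ⊇ FOLLOW(A) ⊇ {$,d}; new: +{$}
  FOLLOW(S)={$}  FOLLOW(A)={$,d}  FOLLOW(B)={$}  FOLLOW(C)={$,d}
iter 3: (stable)
  FOLLOW(S)={$}  FOLLOW(A)={$,d}  FOLLOW(B)={$}  FOLLOW(C)={$,d}

FOLLOW(A) = ["$", "d"]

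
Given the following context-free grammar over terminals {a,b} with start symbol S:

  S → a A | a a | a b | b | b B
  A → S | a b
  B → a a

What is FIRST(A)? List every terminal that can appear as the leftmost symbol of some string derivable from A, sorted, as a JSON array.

Compute FIRST by fixpoint:
round 1:
  A via A→a b: +{a}
  B via B→a a: +{a}
  S via S→a A: +{a}
  S via S→b: +{b}
  FIRST(S)={a,b}  FIRST(A)={a}  FIRST(B)={a}
round 2:
  A via A→S: +{b}
  FIRST(S)={a,b}  FIRST(A)={a,b}  FIRST(B)={a}
round 3: (no change)
  FIRST(S)={a,b}  FIRST(A)={a,b}  FIRST(B)={a}

FIRST(A) = ["a", "b"]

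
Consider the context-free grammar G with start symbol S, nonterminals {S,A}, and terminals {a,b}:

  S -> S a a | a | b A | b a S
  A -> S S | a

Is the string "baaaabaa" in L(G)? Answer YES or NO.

CNF form of G:
  S -> S X2 | T1 A | T1 X3 | a
  A -> S S | a
  T0 -> a
  T1 -> b
  X2 -> T0 T0
  X3 -> T0 S

Fill CYK table bottom-up:
  [0..0]={T1}  "b"  orig:{}
  [1..1]={A,S,T0}  "a"  orig:{A,S}
  [2..2]={A,S,T0}  "a"  orig:{A,S}
  [3..3]={A,S,T0}  "a"  orig:{A,S}
  [4..4]={A,S,T0}  "a"  orig:{A,S}
  [5..5]={T1}  "b"  orig:{}
  [6..6]={A,S,T0}  "a"  orig:{A,S}
  [7..7]={A,S,T0}  "a"  orig:{A,S}
  [0..1]={S}  "ba"
  [1..2]={A,X2,X3}  "aa"  orig:{A}
  [2..3]={A,X2,X3}  "aa"  orig:{A}
  [3..4]={A,X2,X3}  "aa"  orig:{A}
  [4..5]=∅  "ab"
  [5..6]={S}  "ba"
  [6..7]={A,X2,X3}  "aa"  orig:{A}
  [0..2]={A,S}  "baa"
  [1..3]={S}  "aaa"
  [2..4]={S}  "aaa"
  [3..5]=∅  "aab"
  [4..6]={A,X3}  "aba"  orig:{A}
  [5..7]={A,S}  "baa"
  [0..3]={A,S}  "baaa"
  [1..4]={A,X3}  "aaaa"  orig:{A}
  [2..5]=∅  "aaab"
  [3..6]=∅  "aaba"
  [4..7]={A,X3}  "abaa"  orig:{A}
  [0..4]={A,S}  "baaaa"
  [1..5]=∅  "aaaab"
  [2..6]={A}  "aaaba"
  [3..7]=∅  "aabaa"
  [0..5]=∅  "baaaab"
  [1..6]=∅  "aaaaba"
  [2..7]={A}  "aaabaa"
  [0..6]={A}  "baaaaba"
  [1..7]=∅  "aaaabaa"
  [0..7]={A}  "baaaabaa"

S ∉ T[0,7] ⇒ NO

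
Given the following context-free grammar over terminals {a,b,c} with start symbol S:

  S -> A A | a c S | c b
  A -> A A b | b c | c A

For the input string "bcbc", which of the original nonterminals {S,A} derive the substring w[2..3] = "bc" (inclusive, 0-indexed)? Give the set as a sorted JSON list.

CNF form of G:
  S -> A A | T1 T0 | T2 X4
  A -> A X3 | T0 T1 | T1 A
  T0 -> b
  T1 -> c
  T2 -> a
  X3 -> A T0
  X4 -> T1 S

CYK table (by increasing span), restricted to cells inside w[2..3]:
  [2..2]={T0}  "b"  orig:{}
  [3..3]={T1}  "c"  orig:{}
  [2..3]={A}  "bc"

Original NTs in T[2,3] deriving "bc": ["A"]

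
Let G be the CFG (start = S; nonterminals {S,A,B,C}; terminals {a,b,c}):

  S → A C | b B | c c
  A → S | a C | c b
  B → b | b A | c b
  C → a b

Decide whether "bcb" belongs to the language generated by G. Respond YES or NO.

CNF form of G:
  S -> A C | T1 B | T2 T2
  A -> A C | T0 C | T1 B | T2 T1 | T2 T2
  B -> T1 A | T2 T1 | b
  C -> T0 T1
  T0 -> a
  T1 -> b
  T2 -> c

CYK fill:
  T[0,0] 'b' = {B,T1}  orig:{B}
  T[1,1] 'c' = {T2}  orig:{}
  T[2,2] 'b' = {B,T1}  orig:{B}
  T[0,1] 'bc' = ∅
  T[1,2] 'cb' = {A,B}
  T[0,2] 'bcb' = {A,B,S}

S ∈ T[0,2] ⇒ YES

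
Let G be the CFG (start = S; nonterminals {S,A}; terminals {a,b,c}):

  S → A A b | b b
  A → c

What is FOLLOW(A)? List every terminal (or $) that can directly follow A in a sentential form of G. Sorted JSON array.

FIRST sets, iterate to fixpoint:
round 1:
  A via A→c: +{c}
  S via S→A A b: +{c}
  S via S→b b: +{b}
  FIRST[S]={b,c}  FIRST[A]={c}
round 2: (stable)
  FIRST[S]={b,c}  FIRST[A]={c}

FOLLOW sets:
FOLLOW(S) := {$}
round 1:
  S→A A b: FOLLOW(A) ⊇ FIRST(A) = {c}; new: +{c}
  S→A A b: FOLLOW(A) ⊇ FIRST(b) = {b}; new: +{b}
  FOLLOW[S]={$}  FOLLOW[A]={b,c}
round 2: (no change)
  FOLLOW[S]={$}  FOLLOW[A]={b,c}

FOLLOW(A) = ["b", "c"]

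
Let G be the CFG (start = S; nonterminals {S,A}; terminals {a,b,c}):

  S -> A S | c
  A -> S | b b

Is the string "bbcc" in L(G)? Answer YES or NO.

CNF form of G:
  S -> A S | c
  A -> A S | T0 T0 | c
  T0 -> b

CYK table (by increasing span):
  T[0,0] 'b' = {T0}  orig:{}
  T[1,1] 'b' = {T0}  orig:{}
  T[2,2] 'c' = {A,S}
  T[3,3] 'c' = {A,S}
  T[0,1] 'bb' = {A}
  T[1,2] 'bc' = ∅
  T[2,3] 'cc' = {A,S}
  T[0,2] 'bbc' = {A,S}
  T[1,3] 'bcc' = ∅
  T[0,3] 'bbcc' = {A,S}

S ∈ T[0,3] ⇒ YES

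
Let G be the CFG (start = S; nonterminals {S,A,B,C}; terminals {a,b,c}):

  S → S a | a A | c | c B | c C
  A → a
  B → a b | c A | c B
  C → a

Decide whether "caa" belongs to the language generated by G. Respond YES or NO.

CNF form of G:
  S -> S T0 | T0 A | T2 B | T2 C | c
  A -> a
  B -> T0 T1 | T2 A | T2 B
  C -> a
  T0 -> a
  T1 -> b
  T2 -> c

Fill CYK table bottom-up:
  T[0,0] 'c' = {S,T2}  orig:{S}
  T[1,1] 'a' = {A,C,T0}  orig:{A,C}
  T[2,2] 'a' = {A,C,T0}  orig:{A,C}
  T[0,1] 'ca' = {B,S}
  T[1,2] 'aa' = {S}
  T[0,2] 'caa' = {S}

S ∈ T[0,2] ⇒ YES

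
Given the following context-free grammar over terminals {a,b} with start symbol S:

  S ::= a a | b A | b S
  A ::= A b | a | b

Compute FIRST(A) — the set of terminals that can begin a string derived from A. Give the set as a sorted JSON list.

Compute FIRST by fixpoint:
[1]
  A via A→a: +{a}
  A via A→b: +{b}
  S via S→a a: +{a}
  S via S→b A: +{b}
  S: {a,b}  A: {a,b}
[2] (stable)
  S: {a,b}  A: {a,b}

FIRST(A) = ["a", "b"]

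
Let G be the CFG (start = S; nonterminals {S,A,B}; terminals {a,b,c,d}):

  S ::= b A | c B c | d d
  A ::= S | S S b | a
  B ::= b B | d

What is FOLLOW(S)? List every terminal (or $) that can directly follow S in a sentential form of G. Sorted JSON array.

Compute FIRST by fixpoint:
round 1:
  A via A→a: +{a}
  B via B→b B: +{b}
  B via B→d: +{d}
  S via S→b A: +{b}
  S via S→c B c: +{c}
  S via S→d d: +{d}
  S: {b,c,d}  A: {a}  B: {b,d}
round 2:
  A via A→S: +{b,c,d}
  S: {b,c,d}  A: {a,b,c,d}  B: {b,d}
round 3: (no change)
  S: {b,c,d}  A: {a,b,c,d}  B: {b,d}

Compute FOLLOW by fixpoint:
FOLLOW(S) := {$}
round 1:
  A→S S b: FOLLOW(S) ⊇ FIRST(S) = {b,c,d}; new: +{b,c,d}
  S→b A: FOLLOW(A) ⊇ FOLLOW(S) ⊇ {$,b,c,d}; new: +{$,b,c,d}
  S→c B c: FOLLOW(B) ⊇ FIRST(c) = {c}; new: +{c}
  FOLLOW[S]={$,b,c,d}  FOLLOW[A]={$,b,c,d}  FOLLOW[B]={c}
round 2: (no change)
  FOLLOW[S]={$,b,c,d}  FOLLOW[A]={$,b,c,d}  FOLLOW[B]={c}

FOLLOW(S) = ["$", "b", "c", "d"]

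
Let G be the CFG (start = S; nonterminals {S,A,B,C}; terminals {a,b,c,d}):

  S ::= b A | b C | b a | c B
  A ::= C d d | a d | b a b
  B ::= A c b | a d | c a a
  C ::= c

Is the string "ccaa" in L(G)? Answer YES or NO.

CNF form of G:
  S -> T2 A | T2 C | T2 T1 | T3 B
  A -> C X4 | T1 T0 | T2 X5
  B -> A X6 | T1 T0 | T3 X7
  C -> c
  T0 -> d
  T1 -> a
  T2 -> b
  T3 -> c
  X4 -> T0 T0
  X5 -> T1 T2
  X6 -> T3 T2
  X7 -> T1 T1

CYK table (by increasing span):
  cell(0,0) c: {C,T3}  orig:{C}
  cell(1,1) c: {C,T3}  orig:{C}
  cell(2,2) a: {T1}  orig:{}
  cell(3,3) a: {T1}  orig:{}
  cell(0,1) cc: ∅
  cell(1,2) ca: ∅
  cell(2,3) aa: {X7}  orig:{}
  cell(0,2) cca: ∅
  cell(1,3) caa: {B}
  cell(0,3) ccaa: {S}

S ∈ T[0,3] ⇒ YES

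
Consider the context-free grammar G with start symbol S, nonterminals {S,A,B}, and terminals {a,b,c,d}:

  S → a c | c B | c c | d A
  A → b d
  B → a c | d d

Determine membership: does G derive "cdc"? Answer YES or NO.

Convert to CNF:
  S -> T1 A | T2 T3 | T3 B | T3 T3
  A -> T0 T1
  B -> T1 T1 | T2 T3
  T0 -> b
  T1 -> d
  T2 -> a
  T3 -> c

Fill CYK table bottom-up:
  T[0,0] 'c' = {T3}  orig:{}
  T[1,1] 'd' = {T1}  orig:{}
  T[2,2] 'c' = {T3}  orig:{}
  T[0,1] 'cd' = ∅
  T[1,2] 'dc' = ∅
  T[0,2] 'cdc' = ∅

S ∉ T[0,2] ⇒ NO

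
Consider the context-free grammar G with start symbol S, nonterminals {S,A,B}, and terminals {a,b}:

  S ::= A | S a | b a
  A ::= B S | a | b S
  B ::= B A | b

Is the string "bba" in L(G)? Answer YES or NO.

CNF form of G:
  S -> B S | S T1 | T0 S | T0 T1 | a
  A -> B S | T0 S | a
  B -> B A | b
  T0 -> b
  T1 -> a

CYK table (by increasing span):
  cell(0,0) b: {B,T0}  orig:{B}
  cell(1,1) b: {B,T0}  orig:{B}
  cell(2,2) a: {A,S,T1}  orig:{A,S}
  cell(0,1) bb: ∅
  cell(1,2) ba: {A,B,S}
  cell(0,2) bba: {A,B,S}

S ∈ T[0,2] ⇒ YES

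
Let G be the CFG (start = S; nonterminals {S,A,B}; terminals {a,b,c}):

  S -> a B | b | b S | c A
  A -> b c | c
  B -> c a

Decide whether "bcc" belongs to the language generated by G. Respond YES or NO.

Convert to CNF:
  S -> T0 S | T1 A | T2 B | b
  A -> T0 T1 | c
  B -> T1 T2
  T0 -> b
  T1 -> c
  T2 -> a

Fill CYK table bottom-up:
  [0..0]={S,T0}  "b"  orig:{S}
  [1..1]={A,T1}  "c"  orig:{A}
  [2..2]={A,T1}  "c"  orig:{A}
  [0..1]={A}  "bc"
  [1..2]={S}  "cc"
  [0..2]={S}  "bcc"

S ∈ T[0,2] ⇒ YES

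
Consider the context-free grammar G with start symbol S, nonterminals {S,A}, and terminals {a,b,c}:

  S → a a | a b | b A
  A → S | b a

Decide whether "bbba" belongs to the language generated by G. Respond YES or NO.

CNF form of G:
  S -> T0 T0 | T0 T1 | T1 A
  A -> T0 T0 | T0 T1 | T1 A | T1 T0
  T0 -> a
  T1 -> b

Fill CYK table bottom-up:
  cell(0,0) b: {T1}  orig:{}
  cell(1,1) b: {T1}  orig:{}
  cell(2,2) b: {T1}  orig:{}
  cell(3,3) a: {T0}  orig:{}
  cell(0,1) bb: ∅
  cell(1,2) bb: ∅
  cell(2,3) ba: {A}
  cell(0,2) bbb: ∅
  cell(1,3) bba: {A,S}
  cell(0,3) bbba: {A,S}

S ∈ T[0,3] ⇒ YES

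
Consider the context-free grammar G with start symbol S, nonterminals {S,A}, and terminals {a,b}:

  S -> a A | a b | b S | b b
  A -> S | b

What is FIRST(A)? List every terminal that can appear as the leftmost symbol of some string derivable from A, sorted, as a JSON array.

FIRST sets, iterate to fixpoint:
iter 1:
  A via A→b: +{b}
  S via S→a A: +{a}
  S via S→b S: +{b}
  FIRST(S)={a,b}  FIRST(A)={b}
iter 2:
  A via A→S: +{a}
  FIRST(S)={a,b}  FIRST(A)={a,b}
iter 3: — fixpoint
  FIRST(S)={a,b}  FIRST(A)={a,b}

FIRST(A) = ["a", "b"]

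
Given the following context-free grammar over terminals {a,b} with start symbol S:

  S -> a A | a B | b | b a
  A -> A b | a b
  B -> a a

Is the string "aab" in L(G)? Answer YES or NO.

Convert to CNF:
  S -> T0 T1 | T1 A | T1 B | b
  A -> A T0 | T1 T0
  B -> T1 T1
  T0 -> b
  T1 -> a

CYK table (by increasing span):
  cell(0,0) a: {T1}  orig:{}
  cell(1,1) a: {T1}  orig:{}
  cell(2,2) b: {S,T0}  orig:{S}
  cell(0,1) aa: {B}
  cell(1,2) ab: {A}
  cell(0,2) aab: {S}

S ∈ T[0,2] ⇒ YES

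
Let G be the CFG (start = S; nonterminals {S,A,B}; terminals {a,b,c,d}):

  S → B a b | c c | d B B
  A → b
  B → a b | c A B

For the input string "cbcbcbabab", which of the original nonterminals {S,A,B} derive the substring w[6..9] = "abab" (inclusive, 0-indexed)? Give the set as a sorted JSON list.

CNF form of G:
  S -> B X5 | T2 T2 | T3 X6
  A -> b
  B -> T0 T1 | T2 X4
  T0 -> a
  T1 -> b
  T2 -> c
  T3 -> d
  X4 -> A B
  X5 -> T0 T1
  X6 -> B B

CYK table (by increasing span) (cells [i..j] with 6 ≤ i ≤ j ≤ 9 only):
  T[6,6] 'a' = {T0}  orig:{}
  T[7,7] 'b' = {A,T1}  orig:{A}
  T[8,8] 'a' = {T0}  orig:{}
  T[9,9] 'b' = {A,T1}  orig:{A}
  T[6,7] 'ab' = {B,X5}  orig:{B}
  T[7,8] 'ba' = ∅
  T[8,9] 'ab' = {B,X5}  orig:{B}
  T[6,8] 'aba' = ∅
  T[7,9] 'bab' = {X4}  orig:{}
  T[6,9] 'abab' = {S,X6}  orig:{S}

Original NTs in T[6,9] deriving "abab": ["S"]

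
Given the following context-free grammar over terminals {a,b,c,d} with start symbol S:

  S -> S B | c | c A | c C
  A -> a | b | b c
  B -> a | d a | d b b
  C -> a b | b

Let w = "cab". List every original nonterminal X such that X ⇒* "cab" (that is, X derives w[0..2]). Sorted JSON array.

CNF form of G:
  S -> S B | T1 A | T1 C | c
  A -> T0 T1 | a | b
  B -> T2 T3 | T2 X4 | a
  C -> T3 T0 | b
  T0 -> b
  T1 -> c
  T2 -> d
  T3 -> a
  X4 -> T0 T0

Fill CYK table bottom-up, restricted to cells inside w[0..2]:
  [0..0]={S,T1}  "c"  orig:{S}
  [1..1]={A,B,T3}  "a"  orig:{A,B}
  [2..2]={A,C,T0}  "b"  orig:{A,C}
  [0..1]={S}  "ca"
  [1..2]={C}  "ab"
  [0..2]={S}  "cab"

Original NTs in T[0,2] deriving "cab": ["S"]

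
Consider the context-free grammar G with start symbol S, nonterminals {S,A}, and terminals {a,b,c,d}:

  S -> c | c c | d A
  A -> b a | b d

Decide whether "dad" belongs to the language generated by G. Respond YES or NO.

CNF form of G:
  S -> T2 A | T3 T3 | c
  A -> T0 T1 | T0 T2
  T0 -> b
  T1 -> a
  T2 -> d
  T3 -> c

CYK table (by increasing span):
  T[0,0] 'd' = {T2}  orig:{}
  T[1,1] 'a' = {T1}  orig:{}
  T[2,2] 'd' = {T2}  orig:{}
  T[0,1] 'da' = ∅
  T[1,2] 'ad' = ∅
  T[0,2] 'dad' = ∅

S ∉ T[0,2] ⇒ NO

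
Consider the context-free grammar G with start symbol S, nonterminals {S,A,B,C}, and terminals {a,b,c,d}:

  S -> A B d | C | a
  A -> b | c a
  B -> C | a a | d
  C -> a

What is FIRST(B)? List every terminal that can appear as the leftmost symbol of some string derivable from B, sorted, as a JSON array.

FIRST sets, iterate to fixpoint:
round 1:
  A via A→b: +{b}
  A via A→c a: +{c}
  B via B→a a: +{a}
  B via B→d: +{d}
  C via C→a: +{a}
  S via S→A B d: +{b,c}
  S via S→C: +{a}
  S: {a,b,c}  A: {b,c}  B: {a,d}  C: {a}
round 2: — fixpoint
  S: {a,b,c}  A: {b,c}  B: {a,d}  C: {a}

FIRST(B) = ["a", "d"]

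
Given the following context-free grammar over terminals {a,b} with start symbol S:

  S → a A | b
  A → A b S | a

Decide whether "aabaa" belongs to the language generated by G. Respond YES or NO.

CNF form of G:
  S -> T1 A | b
  A -> A X2 | a
  T0 -> b
  T1 -> a
  X2 -> T0 S

CYK fill:
  cell(0,0) a: {A,T1}  orig:{A}
  cell(1,1) a: {A,T1}  orig:{A}
  cell(2,2) b: {S,T0}  orig:{S}
  cell(3,3) a: {A,T1}  orig:{A}
  cell(4,4) a: {A,T1}  orig:{A}
  cell(0,1) aa: {S}
  cell(1,2) ab: ∅
  cell(2,3) ba: ∅
  cell(3,4) aa: {S}
  cell(0,2) aab: ∅
  cell(1,3) aba: ∅
  cell(2,4) baa: {X2}  orig:{}
  cell(0,3) aaba: ∅
  cell(1,4) abaa: {A}
  cell(0,4) aabaa: {S}

S ∈ T[0,4] ⇒ YES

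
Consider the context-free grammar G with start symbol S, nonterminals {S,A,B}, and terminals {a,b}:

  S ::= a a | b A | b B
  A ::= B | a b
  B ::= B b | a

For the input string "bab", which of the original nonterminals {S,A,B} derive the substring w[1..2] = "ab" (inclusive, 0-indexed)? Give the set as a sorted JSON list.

Convert to CNF:
  S -> T0 A | T0 B | T1 T1
  A -> B T0 | T1 T0 | a
  B -> B T0 | a
  T0 -> b
  T1 -> a

CYK fill — only the sub-triangle for w[1..2]:
  [1..1]={A,B,T1}  "a"  orig:{A,B}
  [2..2]={T0}  "b"  orig:{}
  [1..2]={A,B}  "ab"

Original NTs in T[1,2] deriving "ab": ["A", "B"]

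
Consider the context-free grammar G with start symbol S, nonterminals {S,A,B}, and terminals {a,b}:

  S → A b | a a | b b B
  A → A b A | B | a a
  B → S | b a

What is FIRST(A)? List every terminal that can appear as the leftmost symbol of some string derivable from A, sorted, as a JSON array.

FIRST iteration:
iter 1:
  A via A→a a: +{a}
  B via B→b a: +{b}
  S via S→A b: +{a}
  S via S→b b B: +{b}
  S: {a,b}  A: {a}  B: {b}
iter 2:
  A via A→B: +{b}
  B via B→S: +{a}
  S: {a,b}  A: {a,b}  B: {a,b}
iter 3: — fixpoint
  S: {a,b}  A: {a,b}  B: {a,b}

FIRST(A) = ["a", "b"]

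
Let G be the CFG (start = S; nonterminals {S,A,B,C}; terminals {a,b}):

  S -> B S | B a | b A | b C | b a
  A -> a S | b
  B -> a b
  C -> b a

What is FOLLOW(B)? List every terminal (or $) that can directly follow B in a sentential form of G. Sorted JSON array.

Compute FIRST by fixpoint:
pass 1:
  A via A→a S: +{a}
  A via A→b: +{b}
  B via B→a b: +{a}
  C via C→b a: +{b}
  S via S→B S: +{a}
  S via S→b A: +{b}
  FIRST[S]={a,b}  FIRST[A]={a,b}  FIRST[B]={a}  FIRST[C]={b}
pass 2: — fixpoint
  FIRST[S]={a,b}  FIRST[A]={a,b}  FIRST[B]={a}  FIRST[C]={b}

FOLLOW sets:
seed FOLLOW(S) with $
round 1:
  S→B S: FOLLOW(B) ⊇ FIRST(S) = {a,b}; new: +{a,b}
  S→b A: FOLLOW(A) ⊇ FOLLOW(S) ⊇ {$}; new: +{$}
  S→b C: FOLLOW(C) ⊇ FOLLOW(S) ⊇ {$}; new: +{$}
  FOLLOW[S]={$}  FOLLOW[A]={$}  FOLLOW[B]={a,b}  FOLLOW[C]={$}
round 2: (no change)
  FOLLOW[S]={$}  FOLLOW[A]={$}  FOLLOW[B]={a,b}  FOLLOW[C]={$}

FOLLOW(B) = ["a", "b"]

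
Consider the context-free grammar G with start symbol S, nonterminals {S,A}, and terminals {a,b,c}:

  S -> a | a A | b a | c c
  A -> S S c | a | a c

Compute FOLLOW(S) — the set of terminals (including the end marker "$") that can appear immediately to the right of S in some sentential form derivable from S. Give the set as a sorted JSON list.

FIRST iteration:
pass 1:
  A via A→a: +{a}
  S via S→a: +{a}
  S via S→b a: +{b}
  S via S→c c: +{c}
  S: {a,b,c}  A: {a}
pass 2:
  A via A→S S c: +{b,c}
  S: {a,b,c}  A: {a,b,c}
pass 3: done
  S: {a,b,c}  A: {a,b,c}

FOLLOW iteration:
seed FOLLOW(S) with $
pass 1:
  A→S S c: FOLLOW(S) ⊇ FIRST(S) = {a,b,c}; new: +{a,b,c}
  S→a A: FOLLOW(A) ⊇ FOLLOW(S) ⊇ {$,a,b,c}; new: +{$,a,b,c}
  FOLLOW(S)={$,a,b,c}  FOLLOW(A)={$,a,b,c}
pass 2: done
  FOLLOW(S)={$,a,b,c}  FOLLOW(A)={$,a,b,c}

FOLLOW(S) = ["$", "a", "b", "c"]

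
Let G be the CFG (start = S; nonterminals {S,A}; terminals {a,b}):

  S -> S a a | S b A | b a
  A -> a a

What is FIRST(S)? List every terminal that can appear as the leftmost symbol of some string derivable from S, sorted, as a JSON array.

FIRST iteration:
round 1:
  A via A→a a: +{a}
  S via S→b a: +{b}
  FIRST(S)={b}  FIRST(A)={a}
round 2: — fixpoint
  FIRST(S)={b}  FIRST(A)={a}

FIRST(S) = ["b"]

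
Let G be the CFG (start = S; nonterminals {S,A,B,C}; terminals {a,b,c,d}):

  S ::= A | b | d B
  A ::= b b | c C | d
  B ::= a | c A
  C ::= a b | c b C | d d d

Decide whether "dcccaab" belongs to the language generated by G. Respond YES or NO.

CNF form of G:
  S -> T0 T0 | T1 C | T3 B | b | d
  A -> T0 T0 | T1 C | d
  B -> T1 A | a
  C -> T1 X4 | T2 T0 | T3 X5
  T0 -> b
  T1 -> c
  T2 -> a
  T3 -> d
  X4 -> T0 C
  X5 -> T3 T3

CYK fill:
  cell(0,0) d: {A,S,T3}  orig:{A,S}
  cell(1,1) c: {T1}  orig:{}
  cell(2,2) c: {T1}  orig:{}
  cell(3,3) c: {T1}  orig:{}
  cell(4,4) a: {B,T2}  orig:{B}
  cell(5,5) a: {B,T2}  orig:{B}
  cell(6,6) b: {S,T0}  orig:{S}
  cell(0,1) dc: ∅
  cell(1,2) cc: ∅
  cell(2,3) cc: ∅
  cell(3,4) ca: ∅
  cell(4,5) aa: ∅
  cell(5,6) ab: {C}
  cell(0,2) dcc: ∅
  cell(1,3) ccc: ∅
  cell(2,4) cca: ∅
  cell(3,5) caa: ∅
  cell(4,6) aab: ∅
  cell(0,3) dccc: ∅
  cell(1,4) ccca: ∅
  cell(2,5) ccaa: ∅
  cell(3,6) caab: ∅
  cell(0,4) dccca: ∅
  cell(1,5) cccaa: ∅
  cell(2,6) ccaab: ∅
  cell(0,5) dcccaa: ∅
  cell(1,6) cccaab: ∅
  cell(0,6) dcccaab: ∅

S ∉ T[0,6] ⇒ NO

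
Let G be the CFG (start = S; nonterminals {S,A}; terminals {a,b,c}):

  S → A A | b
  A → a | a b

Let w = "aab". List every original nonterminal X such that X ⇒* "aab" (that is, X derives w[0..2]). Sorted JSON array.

Convert to CNF:
  S -> A A | b
  A -> T0 T1 | a
  T0 -> a
  T1 -> b

CYK fill (cells [i..j] with 0 ≤ i ≤ j ≤ 2 only):
  cell(0,0) a: {A,T0}  orig:{A}
  cell(1,1) a: {A,T0}  orig:{A}
  cell(2,2) b: {S,T1}  orig:{S}
  cell(0,1) aa: {S}
  cell(1,2) ab: {A}
  cell(0,2) aab: {S}

Original NTs in T[0,2] deriving "aab": ["S"]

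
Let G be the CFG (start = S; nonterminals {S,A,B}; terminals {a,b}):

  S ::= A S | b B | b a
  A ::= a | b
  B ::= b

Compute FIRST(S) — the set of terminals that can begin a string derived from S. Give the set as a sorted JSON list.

FIRST iteration:
iter 1:
  A via A→a: +{a}
  A via A→b: +{b}
  B via B→b: +{b}
  S via S→A S: +{a,b}
  S: {a,b}  A: {a,b}  B: {b}
iter 2: done
  S: {a,b}  A: {a,b}  B: {b}

FIRST(S) = ["a", "b"]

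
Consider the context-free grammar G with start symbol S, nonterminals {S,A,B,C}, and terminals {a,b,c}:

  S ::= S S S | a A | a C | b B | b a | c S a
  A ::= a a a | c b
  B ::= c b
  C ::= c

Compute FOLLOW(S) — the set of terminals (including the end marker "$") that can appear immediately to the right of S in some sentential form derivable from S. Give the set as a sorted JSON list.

Compute FIRST by fixpoint:
iter 1:
  A via A→a a a: +{a}
  A via A→c b: +{c}
  B via B→c b: +{c}
  C via C→c: +{c}
  S via S→a A: +{a}
  S via S→b B: +{b}
  S via S→c S a: +{c}
  FIRST(S)={a,b,c}  FIRST(A)={a,c}  FIRST(B)={c}  FIRST(C)={c}
iter 2: done
  FIRST(S)={a,b,c}  FIRST(A)={a,c}  FIRST(B)={c}  FIRST(C)={c}

FOLLOW sets:
FOLLOW(S) := {$}
iter 1:
  S→S S S: FOLLOW(S) ⊇ FIRST(S) = {a,b,c}; new: +{a,b,c}
  S→a A: FOLLOW(A) ⊇ FOLLOW(S) ⊇ {$,a,b,c}; new: +{$,a,b,c}
  S→a C: FOLLOW(C) ⊇ FOLLOW(S) ⊇ {$,a,b,c}; new: +{$,a,b,c}
  S→b B: FOLLOW(B) ⊇ FOLLOW(S) ⊇ {$,a,b,c}; new: +{$,a,b,c}
  FOLLOW(S)={$,a,b,c}  FOLLOW(A)={$,a,b,c}  FOLLOW(B)={$,a,b,c}  FOLLOW(C)={$,a,b,c}
iter 2: (no change)
  FOLLOW(S)={$,a,b,c}  FOLLOW(A)={$,a,b,c}  FOLLOW(B)={$,a,b,c}  FOLLOW(C)={$,a,b,c}

FOLLOW(S) = ["$", "a", "b", "c"]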